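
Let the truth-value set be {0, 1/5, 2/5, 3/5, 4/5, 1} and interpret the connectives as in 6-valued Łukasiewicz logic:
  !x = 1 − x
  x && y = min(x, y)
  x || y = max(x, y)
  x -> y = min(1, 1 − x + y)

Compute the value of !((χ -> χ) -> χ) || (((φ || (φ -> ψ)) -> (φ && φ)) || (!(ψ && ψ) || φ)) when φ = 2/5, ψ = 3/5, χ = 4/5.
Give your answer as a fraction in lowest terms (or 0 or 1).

χ -> χ = 4/5 -> 4/5 = 1
(χ -> χ) -> χ = 1 -> 4/5 = 4/5
!((χ -> χ) -> χ) = !4/5 = 1/5
φ -> ψ = 2/5 -> 3/5 = 1
φ || (φ -> ψ) = 2/5 || 1 = 1
φ && φ = 2/5 && 2/5 = 2/5
(φ || (φ -> ψ)) -> (φ && φ) = 1 -> 2/5 = 2/5
ψ && ψ = 3/5 && 3/5 = 3/5
!(ψ && ψ) = !3/5 = 2/5
!(ψ && ψ) || φ = 2/5 || 2/5 = 2/5
((φ || (φ -> ψ)) -> (φ && φ)) || (!(ψ && ψ) || φ) = 2/5 || 2/5 = 2/5
!((χ -> χ) -> χ) || (((φ || (φ -> ψ)) -> (φ && φ)) || (!(ψ && ψ) || φ)) = 1/5 || 2/5 = 2/5

2/5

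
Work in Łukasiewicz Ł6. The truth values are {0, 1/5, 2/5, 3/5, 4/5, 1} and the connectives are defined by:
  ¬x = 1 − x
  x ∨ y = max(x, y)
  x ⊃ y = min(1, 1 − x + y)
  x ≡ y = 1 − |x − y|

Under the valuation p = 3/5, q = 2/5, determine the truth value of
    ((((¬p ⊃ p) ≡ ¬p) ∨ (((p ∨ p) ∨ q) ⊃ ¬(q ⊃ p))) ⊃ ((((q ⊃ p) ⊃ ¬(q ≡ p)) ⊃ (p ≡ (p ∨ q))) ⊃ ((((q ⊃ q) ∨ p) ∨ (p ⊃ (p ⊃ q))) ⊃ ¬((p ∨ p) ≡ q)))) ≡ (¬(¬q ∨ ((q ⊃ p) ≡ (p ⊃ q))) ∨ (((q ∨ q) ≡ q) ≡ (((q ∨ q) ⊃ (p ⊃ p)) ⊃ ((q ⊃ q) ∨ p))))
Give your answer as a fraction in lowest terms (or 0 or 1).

¬p = ¬3/5 = 2/5
¬p ⊃ p = 2/5 ⊃ 3/5 = 1
¬p = ¬3/5 = 2/5
(¬p ⊃ p) ≡ ¬p = 1 ≡ 2/5 = 2/5
p ∨ p = 3/5 ∨ 3/5 = 3/5
(p ∨ p) ∨ q = 3/5 ∨ 2/5 = 3/5
q ⊃ p = 2/5 ⊃ 3/5 = 1
¬(q ⊃ p) = ¬1 = 0
((p ∨ p) ∨ q) ⊃ ¬(q ⊃ p) = 3/5 ⊃ 0 = 2/5
((¬p ⊃ p) ≡ ¬p) ∨ (((p ∨ p) ∨ q) ⊃ ¬(q ⊃ p)) = 2/5 ∨ 2/5 = 2/5
q ⊃ p = 2/5 ⊃ 3/5 = 1
q ≡ p = 2/5 ≡ 3/5 = 4/5
¬(q ≡ p) = ¬4/5 = 1/5
(q ⊃ p) ⊃ ¬(q ≡ p) = 1 ⊃ 1/5 = 1/5
p ∨ q = 3/5 ∨ 2/5 = 3/5
p ≡ (p ∨ q) = 3/5 ≡ 3/5 = 1
((q ⊃ p) ⊃ ¬(q ≡ p)) ⊃ (p ≡ (p ∨ q)) = 1/5 ⊃ 1 = 1
q ⊃ q = 2/5 ⊃ 2/5 = 1
(q ⊃ q) ∨ p = 1 ∨ 3/5 = 1
p ⊃ q = 3/5 ⊃ 2/5 = 4/5
p ⊃ (p ⊃ q) = 3/5 ⊃ 4/5 = 1
((q ⊃ q) ∨ p) ∨ (p ⊃ (p ⊃ q)) = 1 ∨ 1 = 1
p ∨ p = 3/5 ∨ 3/5 = 3/5
(p ∨ p) ≡ q = 3/5 ≡ 2/5 = 4/5
¬((p ∨ p) ≡ q) = ¬4/5 = 1/5
(((q ⊃ q) ∨ p) ∨ (p ⊃ (p ⊃ q))) ⊃ ¬((p ∨ p) ≡ q) = 1 ⊃ 1/5 = 1/5
(((q ⊃ p) ⊃ ¬(q ≡ p)) ⊃ (p ≡ (p ∨ q))) ⊃ ((((q ⊃ q) ∨ p) ∨ (p ⊃ (p ⊃ q))) ⊃ ¬((p ∨ p) ≡ q)) = 1 ⊃ 1/5 = 1/5
(((¬p ⊃ p) ≡ ¬p) ∨ (((p ∨ p) ∨ q) ⊃ ¬(q ⊃ p))) ⊃ ((((q ⊃ p) ⊃ ¬(q ≡ p)) ⊃ (p ≡ (p ∨ q))) ⊃ ((((q ⊃ q) ∨ p) ∨ (p ⊃ (p ⊃ q))) ⊃ ¬((p ∨ p) ≡ q))) = 2/5 ⊃ 1/5 = 4/5
¬q = ¬2/5 = 3/5
q ⊃ p = 2/5 ⊃ 3/5 = 1
p ⊃ q = 3/5 ⊃ 2/5 = 4/5
(q ⊃ p) ≡ (p ⊃ q) = 1 ≡ 4/5 = 4/5
¬q ∨ ((q ⊃ p) ≡ (p ⊃ q)) = 3/5 ∨ 4/5 = 4/5
¬(¬q ∨ ((q ⊃ p) ≡ (p ⊃ q))) = ¬4/5 = 1/5
q ∨ q = 2/5 ∨ 2/5 = 2/5
(q ∨ q) ≡ q = 2/5 ≡ 2/5 = 1
q ∨ q = 2/5 ∨ 2/5 = 2/5
p ⊃ p = 3/5 ⊃ 3/5 = 1
(q ∨ q) ⊃ (p ⊃ p) = 2/5 ⊃ 1 = 1
q ⊃ q = 2/5 ⊃ 2/5 = 1
(q ⊃ q) ∨ p = 1 ∨ 3/5 = 1
((q ∨ q) ⊃ (p ⊃ p)) ⊃ ((q ⊃ q) ∨ p) = 1 ⊃ 1 = 1
((q ∨ q) ≡ q) ≡ (((q ∨ q) ⊃ (p ⊃ p)) ⊃ ((q ⊃ q) ∨ p)) = 1 ≡ 1 = 1
¬(¬q ∨ ((q ⊃ p) ≡ (p ⊃ q))) ∨ (((q ∨ q) ≡ q) ≡ (((q ∨ q) ⊃ (p ⊃ p)) ⊃ ((q ⊃ q) ∨ p))) = 1/5 ∨ 1 = 1
((((¬p ⊃ p) ≡ ¬p) ∨ (((p ∨ p) ∨ q) ⊃ ¬(q ⊃ p))) ⊃ ((((q ⊃ p) ⊃ ¬(q ≡ p)) ⊃ (p ≡ (p ∨ q))) ⊃ ((((q ⊃ q) ∨ p) ∨ (p ⊃ (p ⊃ q))) ⊃ ¬((p ∨ p) ≡ q)))) ≡ (¬(¬q ∨ ((q ⊃ p) ≡ (p ⊃ q))) ∨ (((q ∨ q) ≡ q) ≡ (((q ∨ q) ⊃ (p ⊃ p)) ⊃ ((q ⊃ q) ∨ p)))) = 4/5 ≡ 1 = 4/5

4/5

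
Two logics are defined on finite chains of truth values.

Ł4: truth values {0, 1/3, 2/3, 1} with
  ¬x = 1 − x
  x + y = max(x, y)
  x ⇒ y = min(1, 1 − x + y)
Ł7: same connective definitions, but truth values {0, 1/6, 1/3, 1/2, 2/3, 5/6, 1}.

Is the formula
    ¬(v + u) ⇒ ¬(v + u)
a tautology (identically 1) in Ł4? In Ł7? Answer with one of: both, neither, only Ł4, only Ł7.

In Ł4: every assignment gives 1 — tautology.
In Ł7: every assignment gives 1 — tautology.

both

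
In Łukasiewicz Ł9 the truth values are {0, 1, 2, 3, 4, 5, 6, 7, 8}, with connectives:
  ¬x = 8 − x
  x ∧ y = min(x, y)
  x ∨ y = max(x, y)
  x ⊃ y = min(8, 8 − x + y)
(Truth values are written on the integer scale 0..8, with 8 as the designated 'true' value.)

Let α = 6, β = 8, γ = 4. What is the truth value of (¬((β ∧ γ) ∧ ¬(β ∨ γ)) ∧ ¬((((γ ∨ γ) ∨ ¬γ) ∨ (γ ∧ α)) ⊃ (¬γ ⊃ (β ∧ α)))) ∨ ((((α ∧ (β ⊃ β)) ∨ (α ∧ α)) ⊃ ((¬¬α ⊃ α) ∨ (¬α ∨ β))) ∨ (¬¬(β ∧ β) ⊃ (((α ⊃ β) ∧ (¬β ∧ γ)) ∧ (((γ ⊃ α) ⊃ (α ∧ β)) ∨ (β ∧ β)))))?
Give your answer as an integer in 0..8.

β ∧ γ = 8 ∧ 4 = 4
β ∨ γ = 8 ∨ 4 = 8
¬(β ∨ γ) = ¬8 = 0
(β ∧ γ) ∧ ¬(β ∨ γ) = 4 ∧ 0 = 0
¬((β ∧ γ) ∧ ¬(β ∨ γ)) = ¬0 = 8
γ ∨ γ = 4 ∨ 4 = 4
¬γ = ¬4 = 4
(γ ∨ γ) ∨ ¬γ = 4 ∨ 4 = 4
γ ∧ α = 4 ∧ 6 = 4
((γ ∨ γ) ∨ ¬γ) ∨ (γ ∧ α) = 4 ∨ 4 = 4
¬γ = ¬4 = 4
β ∧ α = 8 ∧ 6 = 6
¬γ ⊃ (β ∧ α) = 4 ⊃ 6 = 8
(((γ ∨ γ) ∨ ¬γ) ∨ (γ ∧ α)) ⊃ (¬γ ⊃ (β ∧ α)) = 4 ⊃ 8 = 8
¬((((γ ∨ γ) ∨ ¬γ) ∨ (γ ∧ α)) ⊃ (¬γ ⊃ (β ∧ α))) = ¬8 = 0
¬((β ∧ γ) ∧ ¬(β ∨ γ)) ∧ ¬((((γ ∨ γ) ∨ ¬γ) ∨ (γ ∧ α)) ⊃ (¬γ ⊃ (β ∧ α))) = 8 ∧ 0 = 0
β ⊃ β = 8 ⊃ 8 = 8
α ∧ (β ⊃ β) = 6 ∧ 8 = 6
α ∧ α = 6 ∧ 6 = 6
(α ∧ (β ⊃ β)) ∨ (α ∧ α) = 6 ∨ 6 = 6
¬α = ¬6 = 2
¬¬α = ¬2 = 6
¬¬α ⊃ α = 6 ⊃ 6 = 8
¬α = ¬6 = 2
¬α ∨ β = 2 ∨ 8 = 8
(¬¬α ⊃ α) ∨ (¬α ∨ β) = 8 ∨ 8 = 8
((α ∧ (β ⊃ β)) ∨ (α ∧ α)) ⊃ ((¬¬α ⊃ α) ∨ (¬α ∨ β)) = 6 ⊃ 8 = 8
β ∧ β = 8 ∧ 8 = 8
¬(β ∧ β) = ¬8 = 0
¬¬(β ∧ β) = ¬0 = 8
α ⊃ β = 6 ⊃ 8 = 8
¬β = ¬8 = 0
¬β ∧ γ = 0 ∧ 4 = 0
(α ⊃ β) ∧ (¬β ∧ γ) = 8 ∧ 0 = 0
γ ⊃ α = 4 ⊃ 6 = 8
α ∧ β = 6 ∧ 8 = 6
(γ ⊃ α) ⊃ (α ∧ β) = 8 ⊃ 6 = 6
β ∧ β = 8 ∧ 8 = 8
((γ ⊃ α) ⊃ (α ∧ β)) ∨ (β ∧ β) = 6 ∨ 8 = 8
((α ⊃ β) ∧ (¬β ∧ γ)) ∧ (((γ ⊃ α) ⊃ (α ∧ β)) ∨ (β ∧ β)) = 0 ∧ 8 = 0
¬¬(β ∧ β) ⊃ (((α ⊃ β) ∧ (¬β ∧ γ)) ∧ (((γ ⊃ α) ⊃ (α ∧ β)) ∨ (β ∧ β))) = 8 ⊃ 0 = 0
(((α ∧ (β ⊃ β)) ∨ (α ∧ α)) ⊃ ((¬¬α ⊃ α) ∨ (¬α ∨ β))) ∨ (¬¬(β ∧ β) ⊃ (((α ⊃ β) ∧ (¬β ∧ γ)) ∧ (((γ ⊃ α) ⊃ (α ∧ β)) ∨ (β ∧ β)))) = 8 ∨ 0 = 8
(¬((β ∧ γ) ∧ ¬(β ∨ γ)) ∧ ¬((((γ ∨ γ) ∨ ¬γ) ∨ (γ ∧ α)) ⊃ (¬γ ⊃ (β ∧ α)))) ∨ ((((α ∧ (β ⊃ β)) ∨ (α ∧ α)) ⊃ ((¬¬α ⊃ α) ∨ (¬α ∨ β))) ∨ (¬¬(β ∧ β) ⊃ (((α ⊃ β) ∧ (¬β ∧ γ)) ∧ (((γ ⊃ α) ⊃ (α ∧ β)) ∨ (β ∧ β))))) = 0 ∨ 8 = 8

8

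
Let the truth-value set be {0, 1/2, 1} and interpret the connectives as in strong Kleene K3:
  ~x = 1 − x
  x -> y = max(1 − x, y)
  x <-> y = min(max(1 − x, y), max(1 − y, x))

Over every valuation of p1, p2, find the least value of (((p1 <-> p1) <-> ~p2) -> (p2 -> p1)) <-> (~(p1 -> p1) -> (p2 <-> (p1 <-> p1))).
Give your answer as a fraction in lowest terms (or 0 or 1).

1/2

Take p1 = 0, p2 = 1/2:
p1 <-> p1 = 0 <-> 0 = 1
~p2 = ~1/2 = 1/2
(p1 <-> p1) <-> ~p2 = 1 <-> 1/2 = 1/2
p2 -> p1 = 1/2 -> 0 = 1/2
((p1 <-> p1) <-> ~p2) -> (p2 -> p1) = 1/2 -> 1/2 = 1/2
p1 -> p1 = 0 -> 0 = 1
~(p1 -> p1) = ~1 = 0
p1 <-> p1 = 0 <-> 0 = 1
p2 <-> (p1 <-> p1) = 1/2 <-> 1 = 1/2
~(p1 -> p1) -> (p2 <-> (p1 <-> p1)) = 0 -> 1/2 = 1
(((p1 <-> p1) <-> ~p2) -> (p2 -> p1)) <-> (~(p1 -> p1) -> (p2 <-> (p1 <-> p1))) = 1/2 <-> 1 = 1/2
No assignment yields a value below 1/2, so this is the minimum.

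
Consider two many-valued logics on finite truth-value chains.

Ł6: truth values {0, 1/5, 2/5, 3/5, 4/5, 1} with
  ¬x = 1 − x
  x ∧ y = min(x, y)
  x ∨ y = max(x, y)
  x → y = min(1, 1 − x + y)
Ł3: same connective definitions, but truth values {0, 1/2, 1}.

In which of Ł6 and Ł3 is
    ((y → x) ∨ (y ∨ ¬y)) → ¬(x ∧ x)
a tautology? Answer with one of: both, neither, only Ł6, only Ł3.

In Ł6: at x = 1/5, y = 0 the value is 4/5 — not a tautology.
In Ł3: at x = 1/2, y = 0 the value is 1/2 — not a tautology.

neither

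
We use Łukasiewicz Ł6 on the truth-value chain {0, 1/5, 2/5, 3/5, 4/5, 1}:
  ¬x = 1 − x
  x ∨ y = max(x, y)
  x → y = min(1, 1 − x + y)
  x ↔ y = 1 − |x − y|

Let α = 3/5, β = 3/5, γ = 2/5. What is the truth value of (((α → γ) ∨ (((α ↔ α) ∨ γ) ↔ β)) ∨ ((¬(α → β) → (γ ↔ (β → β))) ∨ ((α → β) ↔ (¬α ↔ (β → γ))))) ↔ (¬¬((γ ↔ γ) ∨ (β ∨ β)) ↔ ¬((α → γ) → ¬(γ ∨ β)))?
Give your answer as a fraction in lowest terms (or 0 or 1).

2/5

α → γ = 3/5 → 2/5 = 4/5
α ↔ α = 3/5 ↔ 3/5 = 1
(α ↔ α) ∨ γ = 1 ∨ 2/5 = 1
((α ↔ α) ∨ γ) ↔ β = 1 ↔ 3/5 = 3/5
(α → γ) ∨ (((α ↔ α) ∨ γ) ↔ β) = 4/5 ∨ 3/5 = 4/5
α → β = 3/5 → 3/5 = 1
¬(α → β) = ¬1 = 0
β → β = 3/5 → 3/5 = 1
γ ↔ (β → β) = 2/5 ↔ 1 = 2/5
¬(α → β) → (γ ↔ (β → β)) = 0 → 2/5 = 1
α → β = 3/5 → 3/5 = 1
¬α = ¬3/5 = 2/5
β → γ = 3/5 → 2/5 = 4/5
¬α ↔ (β → γ) = 2/5 ↔ 4/5 = 3/5
(α → β) ↔ (¬α ↔ (β → γ)) = 1 ↔ 3/5 = 3/5
(¬(α → β) → (γ ↔ (β → β))) ∨ ((α → β) ↔ (¬α ↔ (β → γ))) = 1 ∨ 3/5 = 1
((α → γ) ∨ (((α ↔ α) ∨ γ) ↔ β)) ∨ ((¬(α → β) → (γ ↔ (β → β))) ∨ ((α → β) ↔ (¬α ↔ (β → γ)))) = 4/5 ∨ 1 = 1
γ ↔ γ = 2/5 ↔ 2/5 = 1
β ∨ β = 3/5 ∨ 3/5 = 3/5
(γ ↔ γ) ∨ (β ∨ β) = 1 ∨ 3/5 = 1
¬((γ ↔ γ) ∨ (β ∨ β)) = ¬1 = 0
¬¬((γ ↔ γ) ∨ (β ∨ β)) = ¬0 = 1
α → γ = 3/5 → 2/5 = 4/5
γ ∨ β = 2/5 ∨ 3/5 = 3/5
¬(γ ∨ β) = ¬3/5 = 2/5
(α → γ) → ¬(γ ∨ β) = 4/5 → 2/5 = 3/5
¬((α → γ) → ¬(γ ∨ β)) = ¬3/5 = 2/5
¬¬((γ ↔ γ) ∨ (β ∨ β)) ↔ ¬((α → γ) → ¬(γ ∨ β)) = 1 ↔ 2/5 = 2/5
(((α → γ) ∨ (((α ↔ α) ∨ γ) ↔ β)) ∨ ((¬(α → β) → (γ ↔ (β → β))) ∨ ((α → β) ↔ (¬α ↔ (β → γ))))) ↔ (¬¬((γ ↔ γ) ∨ (β ∨ β)) ↔ ¬((α → γ) → ¬(γ ∨ β))) = 1 ↔ 2/5 = 2/5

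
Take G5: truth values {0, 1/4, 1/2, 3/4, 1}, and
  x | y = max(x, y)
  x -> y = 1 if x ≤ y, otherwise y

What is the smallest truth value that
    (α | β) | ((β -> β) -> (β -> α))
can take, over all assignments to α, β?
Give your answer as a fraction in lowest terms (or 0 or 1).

Take α = 0, β = 1/4:
α | β = 0 | 1/4 = 1/4
β -> β = 1/4 -> 1/4 = 1
β -> α = 1/4 -> 0 = 0
(β -> β) -> (β -> α) = 1 -> 0 = 0
(α | β) | ((β -> β) -> (β -> α)) = 1/4 | 0 = 1/4
No assignment yields a value below 1/4, so this is the minimum.

1/4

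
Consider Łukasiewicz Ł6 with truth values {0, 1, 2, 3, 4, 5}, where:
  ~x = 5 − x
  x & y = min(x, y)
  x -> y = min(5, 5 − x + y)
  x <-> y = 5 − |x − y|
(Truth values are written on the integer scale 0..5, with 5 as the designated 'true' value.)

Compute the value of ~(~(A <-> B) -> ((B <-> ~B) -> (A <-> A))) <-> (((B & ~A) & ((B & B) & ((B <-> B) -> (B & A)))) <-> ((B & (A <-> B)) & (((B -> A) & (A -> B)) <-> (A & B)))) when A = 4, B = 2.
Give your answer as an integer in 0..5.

1

A <-> B = 4 <-> 2 = 3
~(A <-> B) = ~3 = 2
~B = ~2 = 3
B <-> ~B = 2 <-> 3 = 4
A <-> A = 4 <-> 4 = 5
(B <-> ~B) -> (A <-> A) = 4 -> 5 = 5
~(A <-> B) -> ((B <-> ~B) -> (A <-> A)) = 2 -> 5 = 5
~(~(A <-> B) -> ((B <-> ~B) -> (A <-> A))) = ~5 = 0
~A = ~4 = 1
B & ~A = 2 & 1 = 1
B & B = 2 & 2 = 2
B <-> B = 2 <-> 2 = 5
B & A = 2 & 4 = 2
(B <-> B) -> (B & A) = 5 -> 2 = 2
(B & B) & ((B <-> B) -> (B & A)) = 2 & 2 = 2
(B & ~A) & ((B & B) & ((B <-> B) -> (B & A))) = 1 & 2 = 1
A <-> B = 4 <-> 2 = 3
B & (A <-> B) = 2 & 3 = 2
B -> A = 2 -> 4 = 5
A -> B = 4 -> 2 = 3
(B -> A) & (A -> B) = 5 & 3 = 3
A & B = 4 & 2 = 2
((B -> A) & (A -> B)) <-> (A & B) = 3 <-> 2 = 4
(B & (A <-> B)) & (((B -> A) & (A -> B)) <-> (A & B)) = 2 & 4 = 2
((B & ~A) & ((B & B) & ((B <-> B) -> (B & A)))) <-> ((B & (A <-> B)) & (((B -> A) & (A -> B)) <-> (A & B))) = 1 <-> 2 = 4
~(~(A <-> B) -> ((B <-> ~B) -> (A <-> A))) <-> (((B & ~A) & ((B & B) & ((B <-> B) -> (B & A)))) <-> ((B & (A <-> B)) & (((B -> A) & (A -> B)) <-> (A & B)))) = 0 <-> 4 = 1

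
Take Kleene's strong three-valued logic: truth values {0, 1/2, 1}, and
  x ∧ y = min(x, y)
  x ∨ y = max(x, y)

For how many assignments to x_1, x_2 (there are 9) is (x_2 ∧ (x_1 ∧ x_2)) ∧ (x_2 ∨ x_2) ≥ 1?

x_1 = 0, x_2 = 0 ↦ 0  <
x_1 = 0, x_2 = 1/2 ↦ 0  <
x_1 = 0, x_2 = 1 ↦ 0  <
x_1 = 1/2, x_2 = 0 ↦ 0  <
x_1 = 1/2, x_2 = 1/2 ↦ 1/2  <
x_1 = 1/2, x_2 = 1 ↦ 1/2  <
x_1 = 1, x_2 = 0 ↦ 0  <
x_1 = 1, x_2 = 1/2 ↦ 1/2  <
x_1 = 1, x_2 = 1 ↦ 1  ≥
So 1 of the 9 assignments meets the threshold.

1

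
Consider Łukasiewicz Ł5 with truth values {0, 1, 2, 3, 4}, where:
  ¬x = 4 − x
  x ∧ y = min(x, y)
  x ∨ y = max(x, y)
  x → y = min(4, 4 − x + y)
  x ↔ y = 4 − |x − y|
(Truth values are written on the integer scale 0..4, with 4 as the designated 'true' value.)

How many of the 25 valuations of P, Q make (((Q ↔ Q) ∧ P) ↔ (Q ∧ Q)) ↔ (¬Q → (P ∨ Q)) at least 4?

value 4: 5 assignments (counts)
value 3: 6 assignments
value 2: 8 assignments
value 1: 3 assignments
value 0: 3 assignments
So 5 of the 25 assignments meet the threshold.

5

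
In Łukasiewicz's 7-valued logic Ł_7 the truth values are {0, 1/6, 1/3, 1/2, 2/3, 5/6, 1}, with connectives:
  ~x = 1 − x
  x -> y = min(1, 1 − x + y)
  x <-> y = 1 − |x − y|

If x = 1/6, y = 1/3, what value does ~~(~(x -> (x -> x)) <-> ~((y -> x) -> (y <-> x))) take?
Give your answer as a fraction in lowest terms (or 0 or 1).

1

x -> x = 1/6 -> 1/6 = 1
x -> (x -> x) = 1/6 -> 1 = 1
~(x -> (x -> x)) = ~1 = 0
y -> x = 1/3 -> 1/6 = 5/6
y <-> x = 1/3 <-> 1/6 = 5/6
(y -> x) -> (y <-> x) = 5/6 -> 5/6 = 1
~((y -> x) -> (y <-> x)) = ~1 = 0
~(x -> (x -> x)) <-> ~((y -> x) -> (y <-> x)) = 0 <-> 0 = 1
~(~(x -> (x -> x)) <-> ~((y -> x) -> (y <-> x))) = ~1 = 0
~~(~(x -> (x -> x)) <-> ~((y -> x) -> (y <-> x))) = ~0 = 1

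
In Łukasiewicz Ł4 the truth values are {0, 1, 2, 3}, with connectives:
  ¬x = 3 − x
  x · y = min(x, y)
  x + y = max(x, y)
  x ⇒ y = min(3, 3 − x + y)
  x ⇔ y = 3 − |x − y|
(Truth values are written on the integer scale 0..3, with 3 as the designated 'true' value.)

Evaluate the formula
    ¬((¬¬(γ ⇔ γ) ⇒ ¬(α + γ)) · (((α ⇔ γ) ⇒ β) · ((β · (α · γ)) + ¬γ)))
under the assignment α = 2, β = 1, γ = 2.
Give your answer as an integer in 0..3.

γ ⇔ γ = 2 ⇔ 2 = 3
¬(γ ⇔ γ) = ¬3 = 0
¬¬(γ ⇔ γ) = ¬0 = 3
α + γ = 2 + 2 = 2
¬(α + γ) = ¬2 = 1
¬¬(γ ⇔ γ) ⇒ ¬(α + γ) = 3 ⇒ 1 = 1
α ⇔ γ = 2 ⇔ 2 = 3
(α ⇔ γ) ⇒ β = 3 ⇒ 1 = 1
α · γ = 2 · 2 = 2
β · (α · γ) = 1 · 2 = 1
¬γ = ¬2 = 1
(β · (α · γ)) + ¬γ = 1 + 1 = 1
((α ⇔ γ) ⇒ β) · ((β · (α · γ)) + ¬γ) = 1 · 1 = 1
(¬¬(γ ⇔ γ) ⇒ ¬(α + γ)) · (((α ⇔ γ) ⇒ β) · ((β · (α · γ)) + ¬γ)) = 1 · 1 = 1
¬((¬¬(γ ⇔ γ) ⇒ ¬(α + γ)) · (((α ⇔ γ) ⇒ β) · ((β · (α · γ)) + ¬γ))) = ¬1 = 2

2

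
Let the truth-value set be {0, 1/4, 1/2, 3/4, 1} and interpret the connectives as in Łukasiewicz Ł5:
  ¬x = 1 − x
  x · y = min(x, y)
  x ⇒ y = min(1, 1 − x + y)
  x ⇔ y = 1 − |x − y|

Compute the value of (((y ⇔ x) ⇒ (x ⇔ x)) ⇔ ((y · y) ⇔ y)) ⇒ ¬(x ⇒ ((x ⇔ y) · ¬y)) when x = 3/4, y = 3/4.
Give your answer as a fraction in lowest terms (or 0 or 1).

y ⇔ x = 3/4 ⇔ 3/4 = 1
x ⇔ x = 3/4 ⇔ 3/4 = 1
(y ⇔ x) ⇒ (x ⇔ x) = 1 ⇒ 1 = 1
y · y = 3/4 · 3/4 = 3/4
(y · y) ⇔ y = 3/4 ⇔ 3/4 = 1
((y ⇔ x) ⇒ (x ⇔ x)) ⇔ ((y · y) ⇔ y) = 1 ⇔ 1 = 1
x ⇔ y = 3/4 ⇔ 3/4 = 1
¬y = ¬3/4 = 1/4
(x ⇔ y) · ¬y = 1 · 1/4 = 1/4
x ⇒ ((x ⇔ y) · ¬y) = 3/4 ⇒ 1/4 = 1/2
¬(x ⇒ ((x ⇔ y) · ¬y)) = ¬1/2 = 1/2
(((y ⇔ x) ⇒ (x ⇔ x)) ⇔ ((y · y) ⇔ y)) ⇒ ¬(x ⇒ ((x ⇔ y) · ¬y)) = 1 ⇒ 1/2 = 1/2

1/2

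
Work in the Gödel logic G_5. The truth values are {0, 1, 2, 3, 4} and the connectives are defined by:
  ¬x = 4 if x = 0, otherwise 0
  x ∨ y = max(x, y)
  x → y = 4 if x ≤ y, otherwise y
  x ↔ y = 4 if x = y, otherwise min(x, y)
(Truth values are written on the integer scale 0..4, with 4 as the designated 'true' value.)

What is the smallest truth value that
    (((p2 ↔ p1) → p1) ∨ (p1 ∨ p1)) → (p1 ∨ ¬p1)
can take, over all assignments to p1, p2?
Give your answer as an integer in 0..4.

Take p1 = 1, p2 = 0:
p2 ↔ p1 = 0 ↔ 1 = 0
(p2 ↔ p1) → p1 = 0 → 1 = 4
p1 ∨ p1 = 1 ∨ 1 = 1
((p2 ↔ p1) → p1) ∨ (p1 ∨ p1) = 4 ∨ 1 = 4
¬p1 = ¬1 = 0
p1 ∨ ¬p1 = 1 ∨ 0 = 1
(((p2 ↔ p1) → p1) ∨ (p1 ∨ p1)) → (p1 ∨ ¬p1) = 4 → 1 = 1
No assignment yields a value below 1, so this is the minimum.

1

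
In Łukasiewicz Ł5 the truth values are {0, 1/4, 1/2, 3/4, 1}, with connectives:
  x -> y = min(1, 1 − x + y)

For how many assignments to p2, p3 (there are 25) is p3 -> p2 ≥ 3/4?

19

value 1: 15 assignments (counts)
value 3/4: 4 assignments (counts)
value 1/2: 3 assignments
value 1/4: 2 assignments
value 0: 1 assignment
So 19 of the 25 assignments meet the threshold.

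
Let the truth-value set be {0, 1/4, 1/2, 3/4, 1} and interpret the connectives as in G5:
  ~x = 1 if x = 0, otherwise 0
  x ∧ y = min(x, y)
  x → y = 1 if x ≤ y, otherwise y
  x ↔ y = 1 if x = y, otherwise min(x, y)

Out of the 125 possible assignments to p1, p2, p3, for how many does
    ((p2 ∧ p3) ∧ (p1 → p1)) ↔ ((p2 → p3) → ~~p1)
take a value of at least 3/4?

value 1: 9 assignments (counts)
value 3/4: 12 assignments (counts)
value 1/2: 20 assignments
value 1/4: 28 assignments
value 0: 56 assignments
So 21 of the 125 assignments meet the threshold.

21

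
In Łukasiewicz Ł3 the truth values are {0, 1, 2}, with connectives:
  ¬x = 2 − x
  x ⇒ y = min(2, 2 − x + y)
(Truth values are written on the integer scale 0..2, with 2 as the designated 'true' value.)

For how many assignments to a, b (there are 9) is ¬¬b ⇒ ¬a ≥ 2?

a = 0, b = 0 ↦ 2  ≥
a = 0, b = 1 ↦ 2  ≥
a = 0, b = 2 ↦ 2  ≥
a = 1, b = 0 ↦ 2  ≥
a = 1, b = 1 ↦ 2  ≥
a = 1, b = 2 ↦ 1  <
a = 2, b = 0 ↦ 2  ≥
a = 2, b = 1 ↦ 1  <
a = 2, b = 2 ↦ 0  <
So 6 of the 9 assignments meet the threshold.

6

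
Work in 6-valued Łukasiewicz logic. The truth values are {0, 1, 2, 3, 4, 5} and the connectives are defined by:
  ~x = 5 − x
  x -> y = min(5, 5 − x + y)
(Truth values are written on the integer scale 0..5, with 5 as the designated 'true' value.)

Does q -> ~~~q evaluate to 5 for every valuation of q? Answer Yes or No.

Counterexample: take q = 3.
~q = ~3 = 2
~~q = ~2 = 3
~~~q = ~3 = 2
q -> ~~~q = 3 -> 2 = 4
This gives 4 ≠ 5.

No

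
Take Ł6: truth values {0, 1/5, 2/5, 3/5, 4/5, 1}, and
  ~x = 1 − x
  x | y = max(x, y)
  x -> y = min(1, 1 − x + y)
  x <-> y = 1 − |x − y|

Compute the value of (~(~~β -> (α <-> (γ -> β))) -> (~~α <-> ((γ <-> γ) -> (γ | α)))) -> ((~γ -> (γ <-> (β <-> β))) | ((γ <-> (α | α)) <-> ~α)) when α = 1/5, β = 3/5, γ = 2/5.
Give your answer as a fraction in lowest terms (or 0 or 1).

1

~β = ~3/5 = 2/5
~~β = ~2/5 = 3/5
γ -> β = 2/5 -> 3/5 = 1
α <-> (γ -> β) = 1/5 <-> 1 = 1/5
~~β -> (α <-> (γ -> β)) = 3/5 -> 1/5 = 3/5
~(~~β -> (α <-> (γ -> β))) = ~3/5 = 2/5
~α = ~1/5 = 4/5
~~α = ~4/5 = 1/5
γ <-> γ = 2/5 <-> 2/5 = 1
γ | α = 2/5 | 1/5 = 2/5
(γ <-> γ) -> (γ | α) = 1 -> 2/5 = 2/5
~~α <-> ((γ <-> γ) -> (γ | α)) = 1/5 <-> 2/5 = 4/5
~(~~β -> (α <-> (γ -> β))) -> (~~α <-> ((γ <-> γ) -> (γ | α))) = 2/5 -> 4/5 = 1
~γ = ~2/5 = 3/5
β <-> β = 3/5 <-> 3/5 = 1
γ <-> (β <-> β) = 2/5 <-> 1 = 2/5
~γ -> (γ <-> (β <-> β)) = 3/5 -> 2/5 = 4/5
α | α = 1/5 | 1/5 = 1/5
γ <-> (α | α) = 2/5 <-> 1/5 = 4/5
~α = ~1/5 = 4/5
(γ <-> (α | α)) <-> ~α = 4/5 <-> 4/5 = 1
(~γ -> (γ <-> (β <-> β))) | ((γ <-> (α | α)) <-> ~α) = 4/5 | 1 = 1
(~(~~β -> (α <-> (γ -> β))) -> (~~α <-> ((γ <-> γ) -> (γ | α)))) -> ((~γ -> (γ <-> (β <-> β))) | ((γ <-> (α | α)) <-> ~α)) = 1 -> 1 = 1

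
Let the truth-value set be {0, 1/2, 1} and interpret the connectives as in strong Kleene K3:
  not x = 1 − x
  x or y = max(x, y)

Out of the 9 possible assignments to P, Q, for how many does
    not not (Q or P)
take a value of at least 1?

5

P = 0, Q = 0 ↦ 0  <
P = 0, Q = 1/2 ↦ 1/2  <
P = 0, Q = 1 ↦ 1  ≥
P = 1/2, Q = 0 ↦ 1/2  <
P = 1/2, Q = 1/2 ↦ 1/2  <
P = 1/2, Q = 1 ↦ 1  ≥
P = 1, Q = 0 ↦ 1  ≥
P = 1, Q = 1/2 ↦ 1  ≥
P = 1, Q = 1 ↦ 1  ≥
So 5 of the 9 assignments meet the threshold.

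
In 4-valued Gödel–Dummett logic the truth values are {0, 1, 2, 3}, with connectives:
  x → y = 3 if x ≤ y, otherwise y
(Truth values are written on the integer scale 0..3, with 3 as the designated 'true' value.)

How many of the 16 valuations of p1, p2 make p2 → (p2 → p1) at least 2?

p1 = 0, p2 = 0 ↦ 3  ≥
p1 = 0, p2 = 1 ↦ 0  <
p1 = 0, p2 = 2 ↦ 0  <
p1 = 0, p2 = 3 ↦ 0  <
p1 = 1, p2 = 0 ↦ 3  ≥
p1 = 1, p2 = 1 ↦ 3  ≥
p1 = 1, p2 = 2 ↦ 1  <
p1 = 1, p2 = 3 ↦ 1  <
p1 = 2, p2 = 0 ↦ 3  ≥
p1 = 2, p2 = 1 ↦ 3  ≥
p1 = 2, p2 = 2 ↦ 3  ≥
p1 = 2, p2 = 3 ↦ 2  ≥
p1 = 3, p2 = 0 ↦ 3  ≥
p1 = 3, p2 = 1 ↦ 3  ≥
p1 = 3, p2 = 2 ↦ 3  ≥
p1 = 3, p2 = 3 ↦ 3  ≥
So 11 of the 16 assignments meet the threshold.

11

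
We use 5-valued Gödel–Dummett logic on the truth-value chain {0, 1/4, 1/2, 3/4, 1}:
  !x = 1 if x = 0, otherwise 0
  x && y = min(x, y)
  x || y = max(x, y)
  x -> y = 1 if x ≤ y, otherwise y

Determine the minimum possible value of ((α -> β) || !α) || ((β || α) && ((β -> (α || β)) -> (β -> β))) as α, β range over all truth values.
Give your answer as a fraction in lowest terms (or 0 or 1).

Take α = 1/4, β = 0:
α -> β = 1/4 -> 0 = 0
!α = !1/4 = 0
(α -> β) || !α = 0 || 0 = 0
β || α = 0 || 1/4 = 1/4
α || β = 1/4 || 0 = 1/4
β -> (α || β) = 0 -> 1/4 = 1
β -> β = 0 -> 0 = 1
(β -> (α || β)) -> (β -> β) = 1 -> 1 = 1
(β || α) && ((β -> (α || β)) -> (β -> β)) = 1/4 && 1 = 1/4
((α -> β) || !α) || ((β || α) && ((β -> (α || β)) -> (β -> β))) = 0 || 1/4 = 1/4
No assignment yields a value below 1/4, so this is the minimum.

1/4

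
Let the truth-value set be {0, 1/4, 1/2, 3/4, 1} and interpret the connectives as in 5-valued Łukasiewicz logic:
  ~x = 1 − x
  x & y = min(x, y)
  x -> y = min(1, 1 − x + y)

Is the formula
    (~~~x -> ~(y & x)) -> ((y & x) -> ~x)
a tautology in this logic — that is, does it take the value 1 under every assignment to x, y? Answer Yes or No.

Counterexample: take x = 3/4, y = 1/2.
~x = ~3/4 = 1/4
~~x = ~1/4 = 3/4
~~~x = ~3/4 = 1/4
y & x = 1/2 & 3/4 = 1/2
~(y & x) = ~1/2 = 1/2
~~~x -> ~(y & x) = 1/4 -> 1/2 = 1
y & x = 1/2 & 3/4 = 1/2
~x = ~3/4 = 1/4
(y & x) -> ~x = 1/2 -> 1/4 = 3/4
(~~~x -> ~(y & x)) -> ((y & x) -> ~x) = 1 -> 3/4 = 3/4
This gives 3/4 ≠ 1.

No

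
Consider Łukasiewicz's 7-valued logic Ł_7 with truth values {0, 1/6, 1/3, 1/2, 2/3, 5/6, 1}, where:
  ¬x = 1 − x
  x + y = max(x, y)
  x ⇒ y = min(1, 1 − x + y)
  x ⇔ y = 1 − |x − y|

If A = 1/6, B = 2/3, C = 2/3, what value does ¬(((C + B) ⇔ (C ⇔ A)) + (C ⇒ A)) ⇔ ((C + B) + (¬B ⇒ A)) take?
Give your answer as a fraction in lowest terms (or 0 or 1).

1/3

C + B = 2/3 + 2/3 = 2/3
C ⇔ A = 2/3 ⇔ 1/6 = 1/2
(C + B) ⇔ (C ⇔ A) = 2/3 ⇔ 1/2 = 5/6
C ⇒ A = 2/3 ⇒ 1/6 = 1/2
((C + B) ⇔ (C ⇔ A)) + (C ⇒ A) = 5/6 + 1/2 = 5/6
¬(((C + B) ⇔ (C ⇔ A)) + (C ⇒ A)) = ¬5/6 = 1/6
C + B = 2/3 + 2/3 = 2/3
¬B = ¬2/3 = 1/3
¬B ⇒ A = 1/3 ⇒ 1/6 = 5/6
(C + B) + (¬B ⇒ A) = 2/3 + 5/6 = 5/6
¬(((C + B) ⇔ (C ⇔ A)) + (C ⇒ A)) ⇔ ((C + B) + (¬B ⇒ A)) = 1/6 ⇔ 5/6 = 1/3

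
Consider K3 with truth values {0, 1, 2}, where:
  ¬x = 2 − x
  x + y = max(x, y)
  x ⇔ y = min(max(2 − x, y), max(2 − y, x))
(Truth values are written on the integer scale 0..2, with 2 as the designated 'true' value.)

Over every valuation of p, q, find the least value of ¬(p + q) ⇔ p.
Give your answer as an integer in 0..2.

0

Take p = 0, q = 0:
p + q = 0 + 0 = 0
¬(p + q) = ¬0 = 2
¬(p + q) ⇔ p = 2 ⇔ 0 = 0
No assignment yields a value below 0, so this is the minimum.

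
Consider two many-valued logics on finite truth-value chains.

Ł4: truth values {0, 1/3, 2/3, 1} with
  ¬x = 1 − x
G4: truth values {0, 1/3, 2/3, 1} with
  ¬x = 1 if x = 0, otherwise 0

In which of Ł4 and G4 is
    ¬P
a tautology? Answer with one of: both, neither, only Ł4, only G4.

In Ł4: at P = 1/3 the value is 2/3 — not a tautology.
In G4: at P = 1/3 the value is 0 — not a tautology.

neither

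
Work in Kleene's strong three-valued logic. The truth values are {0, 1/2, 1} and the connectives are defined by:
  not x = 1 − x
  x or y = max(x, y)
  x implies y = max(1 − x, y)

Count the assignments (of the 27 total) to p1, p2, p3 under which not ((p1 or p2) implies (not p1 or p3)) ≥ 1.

3

value 1: 3 assignments (counts)
value 1/2: 9 assignments
value 0: 15 assignments
So 3 of the 27 assignments meet the threshold.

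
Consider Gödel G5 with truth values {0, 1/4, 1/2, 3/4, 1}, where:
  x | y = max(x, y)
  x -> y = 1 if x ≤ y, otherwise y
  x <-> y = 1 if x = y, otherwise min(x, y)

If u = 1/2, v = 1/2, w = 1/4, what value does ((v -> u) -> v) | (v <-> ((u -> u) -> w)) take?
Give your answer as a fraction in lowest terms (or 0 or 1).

v -> u = 1/2 -> 1/2 = 1
(v -> u) -> v = 1 -> 1/2 = 1/2
u -> u = 1/2 -> 1/2 = 1
(u -> u) -> w = 1 -> 1/4 = 1/4
v <-> ((u -> u) -> w) = 1/2 <-> 1/4 = 1/4
((v -> u) -> v) | (v <-> ((u -> u) -> w)) = 1/2 | 1/4 = 1/2

1/2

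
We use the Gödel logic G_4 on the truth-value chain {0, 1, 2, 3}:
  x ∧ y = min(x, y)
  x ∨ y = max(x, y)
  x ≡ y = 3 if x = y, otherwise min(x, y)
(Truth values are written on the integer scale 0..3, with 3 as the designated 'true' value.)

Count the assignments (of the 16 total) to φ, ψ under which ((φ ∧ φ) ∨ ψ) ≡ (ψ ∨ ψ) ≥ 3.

10

φ = 0, ψ = 0 ↦ 3  ≥
φ = 0, ψ = 1 ↦ 3  ≥
φ = 0, ψ = 2 ↦ 3  ≥
φ = 0, ψ = 3 ↦ 3  ≥
φ = 1, ψ = 0 ↦ 0  <
φ = 1, ψ = 1 ↦ 3  ≥
φ = 1, ψ = 2 ↦ 3  ≥
φ = 1, ψ = 3 ↦ 3  ≥
φ = 2, ψ = 0 ↦ 0  <
φ = 2, ψ = 1 ↦ 1  <
φ = 2, ψ = 2 ↦ 3  ≥
φ = 2, ψ = 3 ↦ 3  ≥
φ = 3, ψ = 0 ↦ 0  <
φ = 3, ψ = 1 ↦ 1  <
φ = 3, ψ = 2 ↦ 2  <
φ = 3, ψ = 3 ↦ 3  ≥
So 10 of the 16 assignments meet the threshold.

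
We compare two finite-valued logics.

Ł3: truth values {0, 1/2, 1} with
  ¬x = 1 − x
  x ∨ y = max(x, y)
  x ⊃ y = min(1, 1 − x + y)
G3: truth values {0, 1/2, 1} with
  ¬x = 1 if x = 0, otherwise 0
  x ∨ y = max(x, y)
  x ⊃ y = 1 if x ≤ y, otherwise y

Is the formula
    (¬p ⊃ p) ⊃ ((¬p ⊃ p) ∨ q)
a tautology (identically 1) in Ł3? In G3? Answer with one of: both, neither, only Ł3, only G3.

In Ł3: every assignment gives 1 — tautology.
In G3: every assignment gives 1 — tautology.

both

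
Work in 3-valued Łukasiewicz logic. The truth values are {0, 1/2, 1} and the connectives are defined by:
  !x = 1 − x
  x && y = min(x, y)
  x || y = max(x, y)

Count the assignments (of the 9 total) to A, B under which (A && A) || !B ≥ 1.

5

A = 0, B = 0 ↦ 1  ≥
A = 0, B = 1/2 ↦ 1/2  <
A = 0, B = 1 ↦ 0  <
A = 1/2, B = 0 ↦ 1  ≥
A = 1/2, B = 1/2 ↦ 1/2  <
A = 1/2, B = 1 ↦ 1/2  <
A = 1, B = 0 ↦ 1  ≥
A = 1, B = 1/2 ↦ 1  ≥
A = 1, B = 1 ↦ 1  ≥
So 5 of the 9 assignments meet the threshold.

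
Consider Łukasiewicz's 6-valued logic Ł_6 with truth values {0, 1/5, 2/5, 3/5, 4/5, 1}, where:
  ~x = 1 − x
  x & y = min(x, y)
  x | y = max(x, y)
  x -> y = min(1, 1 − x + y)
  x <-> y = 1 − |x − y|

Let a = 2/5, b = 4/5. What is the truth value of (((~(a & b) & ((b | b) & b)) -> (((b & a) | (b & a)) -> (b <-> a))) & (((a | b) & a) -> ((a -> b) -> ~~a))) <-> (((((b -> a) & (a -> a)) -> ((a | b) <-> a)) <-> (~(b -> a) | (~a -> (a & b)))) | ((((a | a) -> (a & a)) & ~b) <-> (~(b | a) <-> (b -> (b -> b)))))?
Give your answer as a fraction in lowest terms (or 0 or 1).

1

a & b = 2/5 & 4/5 = 2/5
~(a & b) = ~2/5 = 3/5
b | b = 4/5 | 4/5 = 4/5
(b | b) & b = 4/5 & 4/5 = 4/5
~(a & b) & ((b | b) & b) = 3/5 & 4/5 = 3/5
b & a = 4/5 & 2/5 = 2/5
b & a = 4/5 & 2/5 = 2/5
(b & a) | (b & a) = 2/5 | 2/5 = 2/5
b <-> a = 4/5 <-> 2/5 = 3/5
((b & a) | (b & a)) -> (b <-> a) = 2/5 -> 3/5 = 1
(~(a & b) & ((b | b) & b)) -> (((b & a) | (b & a)) -> (b <-> a)) = 3/5 -> 1 = 1
a | b = 2/5 | 4/5 = 4/5
(a | b) & a = 4/5 & 2/5 = 2/5
a -> b = 2/5 -> 4/5 = 1
~a = ~2/5 = 3/5
~~a = ~3/5 = 2/5
(a -> b) -> ~~a = 1 -> 2/5 = 2/5
((a | b) & a) -> ((a -> b) -> ~~a) = 2/5 -> 2/5 = 1
((~(a & b) & ((b | b) & b)) -> (((b & a) | (b & a)) -> (b <-> a))) & (((a | b) & a) -> ((a -> b) -> ~~a)) = 1 & 1 = 1
b -> a = 4/5 -> 2/5 = 3/5
a -> a = 2/5 -> 2/5 = 1
(b -> a) & (a -> a) = 3/5 & 1 = 3/5
a | b = 2/5 | 4/5 = 4/5
(a | b) <-> a = 4/5 <-> 2/5 = 3/5
((b -> a) & (a -> a)) -> ((a | b) <-> a) = 3/5 -> 3/5 = 1
b -> a = 4/5 -> 2/5 = 3/5
~(b -> a) = ~3/5 = 2/5
~a = ~2/5 = 3/5
a & b = 2/5 & 4/5 = 2/5
~a -> (a & b) = 3/5 -> 2/5 = 4/5
~(b -> a) | (~a -> (a & b)) = 2/5 | 4/5 = 4/5
(((b -> a) & (a -> a)) -> ((a | b) <-> a)) <-> (~(b -> a) | (~a -> (a & b))) = 1 <-> 4/5 = 4/5
a | a = 2/5 | 2/5 = 2/5
a & a = 2/5 & 2/5 = 2/5
(a | a) -> (a & a) = 2/5 -> 2/5 = 1
~b = ~4/5 = 1/5
((a | a) -> (a & a)) & ~b = 1 & 1/5 = 1/5
b | a = 4/5 | 2/5 = 4/5
~(b | a) = ~4/5 = 1/5
b -> b = 4/5 -> 4/5 = 1
b -> (b -> b) = 4/5 -> 1 = 1
~(b | a) <-> (b -> (b -> b)) = 1/5 <-> 1 = 1/5
(((a | a) -> (a & a)) & ~b) <-> (~(b | a) <-> (b -> (b -> b))) = 1/5 <-> 1/5 = 1
((((b -> a) & (a -> a)) -> ((a | b) <-> a)) <-> (~(b -> a) | (~a -> (a & b)))) | ((((a | a) -> (a & a)) & ~b) <-> (~(b | a) <-> (b -> (b -> b)))) = 4/5 | 1 = 1
(((~(a & b) & ((b | b) & b)) -> (((b & a) | (b & a)) -> (b <-> a))) & (((a | b) & a) -> ((a -> b) -> ~~a))) <-> (((((b -> a) & (a -> a)) -> ((a | b) <-> a)) <-> (~(b -> a) | (~a -> (a & b)))) | ((((a | a) -> (a & a)) & ~b) <-> (~(b | a) <-> (b -> (b -> b))))) = 1 <-> 1 = 1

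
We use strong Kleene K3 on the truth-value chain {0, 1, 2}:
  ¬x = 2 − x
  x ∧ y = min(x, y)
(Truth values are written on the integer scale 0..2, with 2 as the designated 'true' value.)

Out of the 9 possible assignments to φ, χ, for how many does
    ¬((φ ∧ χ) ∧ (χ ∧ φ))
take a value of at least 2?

5

φ = 0, χ = 0 ↦ 2  ≥
φ = 0, χ = 1 ↦ 2  ≥
φ = 0, χ = 2 ↦ 2  ≥
φ = 1, χ = 0 ↦ 2  ≥
φ = 1, χ = 1 ↦ 1  <
φ = 1, χ = 2 ↦ 1  <
φ = 2, χ = 0 ↦ 2  ≥
φ = 2, χ = 1 ↦ 1  <
φ = 2, χ = 2 ↦ 0  <
So 5 of the 9 assignments meet the threshold.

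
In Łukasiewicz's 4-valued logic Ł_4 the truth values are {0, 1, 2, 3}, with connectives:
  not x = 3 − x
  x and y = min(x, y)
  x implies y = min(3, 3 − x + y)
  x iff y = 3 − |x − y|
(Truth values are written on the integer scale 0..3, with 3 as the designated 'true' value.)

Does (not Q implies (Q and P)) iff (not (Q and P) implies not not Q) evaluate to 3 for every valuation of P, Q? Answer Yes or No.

Yes

P = 0, Q = 0 ↦ 3
P = 0, Q = 1 ↦ 3
P = 0, Q = 2 ↦ 3
P = 0, Q = 3 ↦ 3
P = 1, Q = 0 ↦ 3
P = 1, Q = 1 ↦ 3
P = 1, Q = 2 ↦ 3
P = 1, Q = 3 ↦ 3
P = 2, Q = 0 ↦ 3
P = 2, Q = 1 ↦ 3
P = 2, Q = 2 ↦ 3
P = 2, Q = 3 ↦ 3
P = 3, Q = 0 ↦ 3
P = 3, Q = 1 ↦ 3
P = 3, Q = 2 ↦ 3
P = 3, Q = 3 ↦ 3
Every assignment gives a value ≥ 3.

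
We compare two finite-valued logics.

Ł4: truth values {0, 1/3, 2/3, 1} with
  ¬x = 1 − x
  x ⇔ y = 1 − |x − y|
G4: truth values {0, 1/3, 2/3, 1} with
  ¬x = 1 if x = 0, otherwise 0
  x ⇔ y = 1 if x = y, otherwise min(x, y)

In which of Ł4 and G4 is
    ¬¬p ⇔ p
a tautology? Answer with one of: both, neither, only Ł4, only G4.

only Ł4

In Ł4: every assignment gives 1 — tautology.
In G4: at p = 1/3 the value is 1/3 — not a tautology.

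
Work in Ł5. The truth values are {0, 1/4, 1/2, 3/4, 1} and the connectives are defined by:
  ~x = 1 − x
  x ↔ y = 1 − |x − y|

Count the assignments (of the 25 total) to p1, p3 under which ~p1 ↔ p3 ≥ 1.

5

value 1: 5 assignments (counts)
value 3/4: 8 assignments
value 1/2: 6 assignments
value 1/4: 4 assignments
value 0: 2 assignments
So 5 of the 25 assignments meet the threshold.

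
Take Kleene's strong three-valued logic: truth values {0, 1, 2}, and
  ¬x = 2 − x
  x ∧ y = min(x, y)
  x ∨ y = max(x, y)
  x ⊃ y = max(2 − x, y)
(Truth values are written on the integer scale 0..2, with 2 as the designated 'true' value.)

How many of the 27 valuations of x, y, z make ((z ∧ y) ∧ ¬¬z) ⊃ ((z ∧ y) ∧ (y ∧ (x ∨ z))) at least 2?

18

value 2: 18 assignments (counts)
value 1: 9 assignments
So 18 of the 27 assignments meet the threshold.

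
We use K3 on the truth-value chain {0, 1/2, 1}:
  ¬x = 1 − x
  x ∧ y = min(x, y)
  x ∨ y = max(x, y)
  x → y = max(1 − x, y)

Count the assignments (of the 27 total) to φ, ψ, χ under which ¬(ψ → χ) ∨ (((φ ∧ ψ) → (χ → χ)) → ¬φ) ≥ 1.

11

value 1: 11 assignments (counts)
value 1/2: 11 assignments
value 0: 5 assignments
So 11 of the 27 assignments meet the threshold.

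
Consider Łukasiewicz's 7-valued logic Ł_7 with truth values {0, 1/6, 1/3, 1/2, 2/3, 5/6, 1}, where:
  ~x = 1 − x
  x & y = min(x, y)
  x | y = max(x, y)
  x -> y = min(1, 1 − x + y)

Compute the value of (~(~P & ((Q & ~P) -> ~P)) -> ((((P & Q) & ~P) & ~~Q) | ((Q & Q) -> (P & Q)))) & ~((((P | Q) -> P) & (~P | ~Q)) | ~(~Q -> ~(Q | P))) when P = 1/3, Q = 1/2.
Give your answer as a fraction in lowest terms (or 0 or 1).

~P = ~1/3 = 2/3
~P = ~1/3 = 2/3
Q & ~P = 1/2 & 2/3 = 1/2
~P = ~1/3 = 2/3
(Q & ~P) -> ~P = 1/2 -> 2/3 = 1
~P & ((Q & ~P) -> ~P) = 2/3 & 1 = 2/3
~(~P & ((Q & ~P) -> ~P)) = ~2/3 = 1/3
P & Q = 1/3 & 1/2 = 1/3
~P = ~1/3 = 2/3
(P & Q) & ~P = 1/3 & 2/3 = 1/3
~Q = ~1/2 = 1/2
~~Q = ~1/2 = 1/2
((P & Q) & ~P) & ~~Q = 1/3 & 1/2 = 1/3
Q & Q = 1/2 & 1/2 = 1/2
P & Q = 1/3 & 1/2 = 1/3
(Q & Q) -> (P & Q) = 1/2 -> 1/3 = 5/6
(((P & Q) & ~P) & ~~Q) | ((Q & Q) -> (P & Q)) = 1/3 | 5/6 = 5/6
~(~P & ((Q & ~P) -> ~P)) -> ((((P & Q) & ~P) & ~~Q) | ((Q & Q) -> (P & Q))) = 1/3 -> 5/6 = 1
P | Q = 1/3 | 1/2 = 1/2
(P | Q) -> P = 1/2 -> 1/3 = 5/6
~P = ~1/3 = 2/3
~Q = ~1/2 = 1/2
~P | ~Q = 2/3 | 1/2 = 2/3
((P | Q) -> P) & (~P | ~Q) = 5/6 & 2/3 = 2/3
~Q = ~1/2 = 1/2
Q | P = 1/2 | 1/3 = 1/2
~(Q | P) = ~1/2 = 1/2
~Q -> ~(Q | P) = 1/2 -> 1/2 = 1
~(~Q -> ~(Q | P)) = ~1 = 0
(((P | Q) -> P) & (~P | ~Q)) | ~(~Q -> ~(Q | P)) = 2/3 | 0 = 2/3
~((((P | Q) -> P) & (~P | ~Q)) | ~(~Q -> ~(Q | P))) = ~2/3 = 1/3
(~(~P & ((Q & ~P) -> ~P)) -> ((((P & Q) & ~P) & ~~Q) | ((Q & Q) -> (P & Q)))) & ~((((P | Q) -> P) & (~P | ~Q)) | ~(~Q -> ~(Q | P))) = 1 & 1/3 = 1/3

1/3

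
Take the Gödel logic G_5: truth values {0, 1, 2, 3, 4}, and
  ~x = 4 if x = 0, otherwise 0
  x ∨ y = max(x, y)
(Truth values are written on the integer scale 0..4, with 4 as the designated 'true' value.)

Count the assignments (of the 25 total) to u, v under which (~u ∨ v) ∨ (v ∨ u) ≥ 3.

value 4: 13 assignments (counts)
value 3: 6 assignments (counts)
value 2: 4 assignments
value 1: 2 assignments
So 19 of the 25 assignments meet the threshold.

19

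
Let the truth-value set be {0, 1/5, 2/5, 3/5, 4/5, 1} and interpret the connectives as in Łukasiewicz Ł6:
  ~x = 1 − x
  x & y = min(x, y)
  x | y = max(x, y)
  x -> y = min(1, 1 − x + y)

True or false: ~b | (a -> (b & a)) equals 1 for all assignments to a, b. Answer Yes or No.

Counterexample: take a = 2/5, b = 1/5.
~b = ~1/5 = 4/5
b & a = 1/5 & 2/5 = 1/5
a -> (b & a) = 2/5 -> 1/5 = 4/5
~b | (a -> (b & a)) = 4/5 | 4/5 = 4/5
This gives 4/5 ≠ 1.

No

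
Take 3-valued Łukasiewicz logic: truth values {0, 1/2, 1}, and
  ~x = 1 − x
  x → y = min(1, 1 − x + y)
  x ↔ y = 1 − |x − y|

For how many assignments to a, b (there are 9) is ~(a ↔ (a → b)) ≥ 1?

a = 0, b = 0 ↦ 1  ≥
a = 0, b = 1/2 ↦ 1  ≥
a = 0, b = 1 ↦ 1  ≥
a = 1/2, b = 0 ↦ 0  <
a = 1/2, b = 1/2 ↦ 1/2  <
a = 1/2, b = 1 ↦ 1/2  <
a = 1, b = 0 ↦ 1  ≥
a = 1, b = 1/2 ↦ 1/2  <
a = 1, b = 1 ↦ 0  <
So 4 of the 9 assignments meet the threshold.

4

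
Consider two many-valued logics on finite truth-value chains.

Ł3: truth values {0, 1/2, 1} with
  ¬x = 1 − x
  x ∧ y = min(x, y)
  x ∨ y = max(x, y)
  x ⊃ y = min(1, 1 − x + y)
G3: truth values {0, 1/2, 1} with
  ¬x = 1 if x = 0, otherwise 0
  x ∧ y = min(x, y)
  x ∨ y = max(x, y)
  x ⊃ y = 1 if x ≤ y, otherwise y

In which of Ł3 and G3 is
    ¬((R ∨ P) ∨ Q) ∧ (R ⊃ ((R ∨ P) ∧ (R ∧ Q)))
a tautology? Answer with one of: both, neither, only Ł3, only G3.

neither

In Ł3: at P = 0, Q = 0, R = 1/2 the value is 1/2 — not a tautology.
In G3: at P = 0, Q = 0, R = 1/2 the value is 0 — not a tautology.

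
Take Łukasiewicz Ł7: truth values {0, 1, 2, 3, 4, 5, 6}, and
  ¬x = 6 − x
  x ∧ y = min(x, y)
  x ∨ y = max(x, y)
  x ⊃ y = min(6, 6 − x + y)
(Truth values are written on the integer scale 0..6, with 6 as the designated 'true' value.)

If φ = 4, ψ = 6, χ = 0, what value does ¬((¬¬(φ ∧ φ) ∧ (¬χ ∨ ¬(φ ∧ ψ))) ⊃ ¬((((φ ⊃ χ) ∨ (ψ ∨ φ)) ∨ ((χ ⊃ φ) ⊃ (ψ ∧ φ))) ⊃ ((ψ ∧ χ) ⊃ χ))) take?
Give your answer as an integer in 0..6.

φ ∧ φ = 4 ∧ 4 = 4
¬(φ ∧ φ) = ¬4 = 2
¬¬(φ ∧ φ) = ¬2 = 4
¬χ = ¬0 = 6
φ ∧ ψ = 4 ∧ 6 = 4
¬(φ ∧ ψ) = ¬4 = 2
¬χ ∨ ¬(φ ∧ ψ) = 6 ∨ 2 = 6
¬¬(φ ∧ φ) ∧ (¬χ ∨ ¬(φ ∧ ψ)) = 4 ∧ 6 = 4
φ ⊃ χ = 4 ⊃ 0 = 2
ψ ∨ φ = 6 ∨ 4 = 6
(φ ⊃ χ) ∨ (ψ ∨ φ) = 2 ∨ 6 = 6
χ ⊃ φ = 0 ⊃ 4 = 6
ψ ∧ φ = 6 ∧ 4 = 4
(χ ⊃ φ) ⊃ (ψ ∧ φ) = 6 ⊃ 4 = 4
((φ ⊃ χ) ∨ (ψ ∨ φ)) ∨ ((χ ⊃ φ) ⊃ (ψ ∧ φ)) = 6 ∨ 4 = 6
ψ ∧ χ = 6 ∧ 0 = 0
(ψ ∧ χ) ⊃ χ = 0 ⊃ 0 = 6
(((φ ⊃ χ) ∨ (ψ ∨ φ)) ∨ ((χ ⊃ φ) ⊃ (ψ ∧ φ))) ⊃ ((ψ ∧ χ) ⊃ χ) = 6 ⊃ 6 = 6
¬((((φ ⊃ χ) ∨ (ψ ∨ φ)) ∨ ((χ ⊃ φ) ⊃ (ψ ∧ φ))) ⊃ ((ψ ∧ χ) ⊃ χ)) = ¬6 = 0
(¬¬(φ ∧ φ) ∧ (¬χ ∨ ¬(φ ∧ ψ))) ⊃ ¬((((φ ⊃ χ) ∨ (ψ ∨ φ)) ∨ ((χ ⊃ φ) ⊃ (ψ ∧ φ))) ⊃ ((ψ ∧ χ) ⊃ χ)) = 4 ⊃ 0 = 2
¬((¬¬(φ ∧ φ) ∧ (¬χ ∨ ¬(φ ∧ ψ))) ⊃ ¬((((φ ⊃ χ) ∨ (ψ ∨ φ)) ∨ ((χ ⊃ φ) ⊃ (ψ ∧ φ))) ⊃ ((ψ ∧ χ) ⊃ χ))) = ¬2 = 4

4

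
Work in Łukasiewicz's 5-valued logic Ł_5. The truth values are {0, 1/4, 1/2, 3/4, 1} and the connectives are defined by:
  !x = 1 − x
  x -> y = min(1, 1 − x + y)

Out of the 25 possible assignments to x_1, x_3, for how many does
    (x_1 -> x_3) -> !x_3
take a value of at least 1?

value 1: 9 assignments (counts)
value 3/4: 3 assignments
value 1/2: 4 assignments
value 1/4: 4 assignments
value 0: 5 assignments
So 9 of the 25 assignments meet the threshold.

9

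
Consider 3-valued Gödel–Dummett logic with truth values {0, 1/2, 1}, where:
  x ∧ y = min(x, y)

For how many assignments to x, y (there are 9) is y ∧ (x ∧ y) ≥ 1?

1

x = 0, y = 0 ↦ 0  <
x = 0, y = 1/2 ↦ 0  <
x = 0, y = 1 ↦ 0  <
x = 1/2, y = 0 ↦ 0  <
x = 1/2, y = 1/2 ↦ 1/2  <
x = 1/2, y = 1 ↦ 1/2  <
x = 1, y = 0 ↦ 0  <
x = 1, y = 1/2 ↦ 1/2  <
x = 1, y = 1 ↦ 1  ≥
So 1 of the 9 assignments meets the threshold.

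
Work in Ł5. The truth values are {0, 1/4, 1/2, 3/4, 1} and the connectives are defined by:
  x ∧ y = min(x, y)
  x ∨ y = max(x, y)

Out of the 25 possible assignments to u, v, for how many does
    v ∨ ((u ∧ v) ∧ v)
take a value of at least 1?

value 1: 5 assignments (counts)
value 3/4: 5 assignments
value 1/2: 5 assignments
value 1/4: 5 assignments
value 0: 5 assignments
So 5 of the 25 assignments meet the threshold.

5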